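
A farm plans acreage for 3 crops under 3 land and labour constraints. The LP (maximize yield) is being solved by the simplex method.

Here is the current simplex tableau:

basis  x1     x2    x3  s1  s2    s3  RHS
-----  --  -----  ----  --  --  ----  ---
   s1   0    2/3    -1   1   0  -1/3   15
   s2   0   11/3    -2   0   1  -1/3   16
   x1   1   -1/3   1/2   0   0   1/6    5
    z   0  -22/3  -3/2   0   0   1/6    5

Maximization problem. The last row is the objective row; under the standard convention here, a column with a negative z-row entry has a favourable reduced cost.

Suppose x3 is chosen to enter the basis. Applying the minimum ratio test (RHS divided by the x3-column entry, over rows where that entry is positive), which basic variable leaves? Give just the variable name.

x1

Ratios: row 1 (s1): entry -1 ≤ 0, skip; row 2 (s2): entry -2 ≤ 0, skip; row 3 (x1): 5/(1/2) = 10.
Minimum ratio 10 is in the x1 row, so x1 leaves.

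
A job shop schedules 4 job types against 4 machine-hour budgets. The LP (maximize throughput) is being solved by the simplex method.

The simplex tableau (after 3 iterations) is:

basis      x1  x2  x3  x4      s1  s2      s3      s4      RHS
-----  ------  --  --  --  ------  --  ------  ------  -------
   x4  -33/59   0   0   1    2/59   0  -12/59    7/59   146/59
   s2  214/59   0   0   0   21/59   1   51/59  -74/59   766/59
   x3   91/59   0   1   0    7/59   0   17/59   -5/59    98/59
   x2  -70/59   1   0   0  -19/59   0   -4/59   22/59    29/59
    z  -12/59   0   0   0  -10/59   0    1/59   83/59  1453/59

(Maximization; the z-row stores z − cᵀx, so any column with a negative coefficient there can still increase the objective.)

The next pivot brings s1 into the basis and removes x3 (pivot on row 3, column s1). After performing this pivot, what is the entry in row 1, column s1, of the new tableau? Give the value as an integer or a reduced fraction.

0

Pivot element is row 3, column s1: 7/59.
Normalize row 3: new (row 3, s1) = (7/59)/(7/59) = 1.
row 1 ← row 1 − (2/59)·(new row 3): 2/59 − (2/59)·1 = 0.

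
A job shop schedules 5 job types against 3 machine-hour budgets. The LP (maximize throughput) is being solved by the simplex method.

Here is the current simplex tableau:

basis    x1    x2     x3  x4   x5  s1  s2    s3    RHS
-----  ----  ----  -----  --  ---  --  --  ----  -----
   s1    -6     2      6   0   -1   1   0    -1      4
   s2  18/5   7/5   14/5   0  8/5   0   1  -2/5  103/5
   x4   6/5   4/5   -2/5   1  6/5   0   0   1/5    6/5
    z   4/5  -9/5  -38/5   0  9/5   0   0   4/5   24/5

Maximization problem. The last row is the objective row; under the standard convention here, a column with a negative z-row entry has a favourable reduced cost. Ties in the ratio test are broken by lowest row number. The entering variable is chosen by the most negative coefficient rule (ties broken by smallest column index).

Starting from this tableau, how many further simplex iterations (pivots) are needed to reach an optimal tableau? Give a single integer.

pivot: x3 in, s1 out → z = 148/15
pivot: x1 in, x4 out → z = 67/3
No improving column remains; optimal.

2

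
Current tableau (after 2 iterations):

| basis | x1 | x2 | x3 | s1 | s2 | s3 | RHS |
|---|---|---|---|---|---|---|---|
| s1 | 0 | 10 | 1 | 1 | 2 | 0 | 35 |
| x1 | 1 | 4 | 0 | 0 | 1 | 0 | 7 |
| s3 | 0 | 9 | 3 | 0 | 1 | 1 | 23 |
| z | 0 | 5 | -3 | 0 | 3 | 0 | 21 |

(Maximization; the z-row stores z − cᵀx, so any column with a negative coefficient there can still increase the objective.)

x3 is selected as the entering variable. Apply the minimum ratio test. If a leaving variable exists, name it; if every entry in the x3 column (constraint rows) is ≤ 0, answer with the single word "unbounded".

s3

Ratios: row 1 (s1): 35/1 = 35; row 2 (x1): entry 0 ≤ 0, skip; row 3 (s3): 23/3 = 23/3.
Minimum ratio is in the s3 row, so s3 leaves.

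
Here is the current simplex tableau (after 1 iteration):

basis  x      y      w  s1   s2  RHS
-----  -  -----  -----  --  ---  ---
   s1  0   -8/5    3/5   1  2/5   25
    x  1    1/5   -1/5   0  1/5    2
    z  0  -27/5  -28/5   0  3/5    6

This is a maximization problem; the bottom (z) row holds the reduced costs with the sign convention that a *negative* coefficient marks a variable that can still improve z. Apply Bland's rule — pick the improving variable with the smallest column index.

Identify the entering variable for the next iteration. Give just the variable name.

y

Objective-row coefficients: x: 0, y: -27/5, w: -28/5, s1: 0, s2: 3/5.
Improving columns: y, w. Bland's rule picks the smallest column index → y.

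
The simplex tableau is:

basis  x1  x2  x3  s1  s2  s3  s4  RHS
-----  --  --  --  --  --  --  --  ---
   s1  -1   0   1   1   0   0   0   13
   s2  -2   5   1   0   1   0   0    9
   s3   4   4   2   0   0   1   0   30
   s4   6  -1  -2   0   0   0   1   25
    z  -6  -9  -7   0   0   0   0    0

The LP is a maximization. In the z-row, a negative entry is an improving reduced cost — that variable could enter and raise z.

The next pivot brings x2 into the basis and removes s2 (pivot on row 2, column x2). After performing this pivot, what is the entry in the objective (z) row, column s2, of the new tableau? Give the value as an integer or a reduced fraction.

9/5

Pivot element is row 2, column x2: 5.
Normalize row 2: new (row 2, s2) = 1/5 = 1/5.
z-row ← z-row − (-9)·(new row 2): 0 − (-9)·(1/5) = 9/5.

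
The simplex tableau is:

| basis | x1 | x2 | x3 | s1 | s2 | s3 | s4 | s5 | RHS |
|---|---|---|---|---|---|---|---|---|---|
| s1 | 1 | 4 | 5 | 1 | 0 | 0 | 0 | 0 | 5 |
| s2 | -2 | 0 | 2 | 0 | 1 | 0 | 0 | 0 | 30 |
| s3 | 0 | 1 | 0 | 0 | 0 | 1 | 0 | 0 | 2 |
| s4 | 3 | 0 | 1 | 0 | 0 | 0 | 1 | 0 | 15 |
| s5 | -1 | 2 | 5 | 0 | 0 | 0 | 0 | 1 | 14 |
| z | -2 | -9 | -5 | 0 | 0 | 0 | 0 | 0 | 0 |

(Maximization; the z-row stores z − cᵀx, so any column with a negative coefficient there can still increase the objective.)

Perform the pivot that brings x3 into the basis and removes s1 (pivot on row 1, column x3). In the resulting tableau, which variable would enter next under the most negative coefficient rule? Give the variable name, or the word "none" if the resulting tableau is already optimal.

Pivot element 5. New z-row = old z-row − (-5)·(row 1/5).
Updated z-row coefficients: x1: -1, x2: -5, x3: 0, s1: 1, s2: 0, s3: 0, s4: 0, s5: 0.
The most negative is -5 in column x2, so x2 would enter next.

x2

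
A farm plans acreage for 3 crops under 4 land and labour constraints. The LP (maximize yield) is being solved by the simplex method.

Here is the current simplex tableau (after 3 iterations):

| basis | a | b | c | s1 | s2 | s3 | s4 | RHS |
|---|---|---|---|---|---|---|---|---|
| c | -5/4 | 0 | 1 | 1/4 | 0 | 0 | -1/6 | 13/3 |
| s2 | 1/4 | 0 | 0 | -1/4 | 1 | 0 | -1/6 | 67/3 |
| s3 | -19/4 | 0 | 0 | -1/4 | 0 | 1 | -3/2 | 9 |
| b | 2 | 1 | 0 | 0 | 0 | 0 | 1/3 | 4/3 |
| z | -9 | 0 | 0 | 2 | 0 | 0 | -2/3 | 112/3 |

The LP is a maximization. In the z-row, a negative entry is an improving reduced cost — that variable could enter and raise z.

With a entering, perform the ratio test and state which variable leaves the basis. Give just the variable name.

Ratios: row 1 (c): entry -5/4 ≤ 0, skip; row 2 (s2): (67/3)/(1/4) = 268/3; row 3 (s3): entry -19/4 ≤ 0, skip; row 4 (b): (4/3)/2 = 2/3.
Minimum ratio 2/3 is in the b row, so b leaves.

b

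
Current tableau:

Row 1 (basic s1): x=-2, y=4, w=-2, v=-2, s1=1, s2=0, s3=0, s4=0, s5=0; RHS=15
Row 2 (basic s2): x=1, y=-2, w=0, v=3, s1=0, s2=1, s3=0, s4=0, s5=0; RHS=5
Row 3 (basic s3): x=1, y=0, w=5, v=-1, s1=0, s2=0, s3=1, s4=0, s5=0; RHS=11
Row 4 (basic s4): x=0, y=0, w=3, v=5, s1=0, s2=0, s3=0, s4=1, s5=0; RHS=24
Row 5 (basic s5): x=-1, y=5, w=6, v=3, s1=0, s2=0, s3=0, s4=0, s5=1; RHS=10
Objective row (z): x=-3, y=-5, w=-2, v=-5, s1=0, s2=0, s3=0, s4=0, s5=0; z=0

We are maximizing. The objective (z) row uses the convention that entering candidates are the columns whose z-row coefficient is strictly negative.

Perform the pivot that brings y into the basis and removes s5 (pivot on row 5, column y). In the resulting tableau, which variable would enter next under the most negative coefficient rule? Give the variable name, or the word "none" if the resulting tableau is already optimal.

x

Pivot element 5. New z-row = old z-row − (-5)·(row 5/5).
Updated z-row coefficients: x: -4, y: 0, w: 4, v: -2, s1: 0, s2: 0, s3: 0, s4: 0, s5: 1.
The most negative is -4 in column x, so x would enter next.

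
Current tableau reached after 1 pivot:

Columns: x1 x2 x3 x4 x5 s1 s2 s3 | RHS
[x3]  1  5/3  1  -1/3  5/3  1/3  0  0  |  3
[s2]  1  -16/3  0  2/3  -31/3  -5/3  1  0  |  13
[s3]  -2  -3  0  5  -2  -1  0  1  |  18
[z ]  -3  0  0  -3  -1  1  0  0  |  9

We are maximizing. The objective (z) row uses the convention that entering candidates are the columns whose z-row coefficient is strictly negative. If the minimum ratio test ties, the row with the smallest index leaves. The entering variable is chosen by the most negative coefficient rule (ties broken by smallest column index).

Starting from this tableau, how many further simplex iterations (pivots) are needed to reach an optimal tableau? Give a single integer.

2

pivot: x1 in, x3 out → z = 18
pivot: x4 in, s3 out → z = 522/13
No improving column remains; optimal.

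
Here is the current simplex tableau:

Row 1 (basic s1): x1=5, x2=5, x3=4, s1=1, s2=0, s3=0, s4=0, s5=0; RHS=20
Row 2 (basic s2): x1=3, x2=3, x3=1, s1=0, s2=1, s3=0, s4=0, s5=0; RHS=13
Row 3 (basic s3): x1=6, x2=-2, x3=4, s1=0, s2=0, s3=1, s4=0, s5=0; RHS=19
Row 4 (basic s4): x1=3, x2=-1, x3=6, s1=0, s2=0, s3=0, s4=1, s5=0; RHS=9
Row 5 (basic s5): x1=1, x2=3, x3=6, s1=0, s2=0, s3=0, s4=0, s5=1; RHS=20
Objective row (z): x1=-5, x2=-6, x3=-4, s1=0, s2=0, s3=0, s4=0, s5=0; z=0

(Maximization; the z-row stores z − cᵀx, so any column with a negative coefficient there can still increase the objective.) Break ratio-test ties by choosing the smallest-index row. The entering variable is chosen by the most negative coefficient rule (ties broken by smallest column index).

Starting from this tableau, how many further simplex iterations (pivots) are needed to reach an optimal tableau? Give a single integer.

pivot: x2 in, s1 out → z = 24
No improving column remains; optimal.

1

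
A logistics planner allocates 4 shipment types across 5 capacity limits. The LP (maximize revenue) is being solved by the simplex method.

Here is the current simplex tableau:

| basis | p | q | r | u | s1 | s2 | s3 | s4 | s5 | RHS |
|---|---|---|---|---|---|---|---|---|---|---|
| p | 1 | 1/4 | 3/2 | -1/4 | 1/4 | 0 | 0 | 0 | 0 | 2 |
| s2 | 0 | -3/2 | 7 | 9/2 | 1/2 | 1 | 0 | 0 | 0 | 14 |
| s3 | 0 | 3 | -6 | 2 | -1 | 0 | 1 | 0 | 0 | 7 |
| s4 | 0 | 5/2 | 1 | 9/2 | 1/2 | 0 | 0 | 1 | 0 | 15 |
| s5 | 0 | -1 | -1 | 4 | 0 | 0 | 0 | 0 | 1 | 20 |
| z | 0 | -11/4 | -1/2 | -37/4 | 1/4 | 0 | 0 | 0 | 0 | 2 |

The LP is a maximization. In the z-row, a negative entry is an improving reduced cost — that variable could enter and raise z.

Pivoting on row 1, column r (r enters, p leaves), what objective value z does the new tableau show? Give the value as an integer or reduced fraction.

Minimum ratio for r: 2/(3/2) = 4/3.
z changes by −(z-row coeff of r)·ratio = −(-1/2)·(4/3) = 2/3.
New z = 2 + (2/3) = 8/3.

8/3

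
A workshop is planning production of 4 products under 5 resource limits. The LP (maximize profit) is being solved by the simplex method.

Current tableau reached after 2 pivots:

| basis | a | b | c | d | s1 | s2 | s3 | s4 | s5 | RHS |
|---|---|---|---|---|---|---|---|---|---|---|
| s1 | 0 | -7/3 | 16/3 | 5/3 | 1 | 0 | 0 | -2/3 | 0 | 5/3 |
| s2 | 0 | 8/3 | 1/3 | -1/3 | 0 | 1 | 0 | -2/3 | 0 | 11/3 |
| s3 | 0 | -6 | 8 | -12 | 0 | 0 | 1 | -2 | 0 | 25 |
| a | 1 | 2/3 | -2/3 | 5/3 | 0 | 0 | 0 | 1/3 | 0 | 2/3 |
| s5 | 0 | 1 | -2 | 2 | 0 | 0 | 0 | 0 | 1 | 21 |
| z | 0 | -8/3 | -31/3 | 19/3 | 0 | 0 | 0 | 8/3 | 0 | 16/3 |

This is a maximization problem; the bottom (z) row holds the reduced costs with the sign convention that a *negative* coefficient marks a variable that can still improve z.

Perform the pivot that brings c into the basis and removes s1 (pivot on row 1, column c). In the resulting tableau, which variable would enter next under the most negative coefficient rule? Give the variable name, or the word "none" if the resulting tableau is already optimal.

b

Pivot element 16/3. New z-row = old z-row − (-31/3)·(row 1/(16/3)).
Updated z-row coefficients: a: 0, b: -115/16, c: 0, d: 153/16, s1: 31/16, s2: 0, s3: 0, s4: 11/8, s5: 0.
The most negative is -115/16 in column b, so b would enter next.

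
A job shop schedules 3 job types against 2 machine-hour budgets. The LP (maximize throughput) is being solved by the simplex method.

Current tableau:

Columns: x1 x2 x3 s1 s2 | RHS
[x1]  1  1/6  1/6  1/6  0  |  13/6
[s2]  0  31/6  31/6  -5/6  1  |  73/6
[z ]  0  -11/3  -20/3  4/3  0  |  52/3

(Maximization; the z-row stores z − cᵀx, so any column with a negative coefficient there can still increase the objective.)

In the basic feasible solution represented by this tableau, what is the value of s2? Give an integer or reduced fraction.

73/6

s2 is basic (row 2); its value is the RHS of that row: 73/6.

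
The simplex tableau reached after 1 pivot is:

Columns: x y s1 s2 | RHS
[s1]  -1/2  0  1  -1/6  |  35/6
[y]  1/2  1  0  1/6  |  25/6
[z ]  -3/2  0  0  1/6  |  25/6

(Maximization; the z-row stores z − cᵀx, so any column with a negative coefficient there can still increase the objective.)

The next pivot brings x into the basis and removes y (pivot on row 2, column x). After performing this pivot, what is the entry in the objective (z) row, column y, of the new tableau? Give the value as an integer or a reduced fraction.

Pivot element is row 2, column x: 1/2.
Normalize row 2: new (row 2, y) = 1/(1/2) = 2.
z-row ← z-row − (-3/2)·(new row 2): 0 − (-3/2)·2 = 3.

3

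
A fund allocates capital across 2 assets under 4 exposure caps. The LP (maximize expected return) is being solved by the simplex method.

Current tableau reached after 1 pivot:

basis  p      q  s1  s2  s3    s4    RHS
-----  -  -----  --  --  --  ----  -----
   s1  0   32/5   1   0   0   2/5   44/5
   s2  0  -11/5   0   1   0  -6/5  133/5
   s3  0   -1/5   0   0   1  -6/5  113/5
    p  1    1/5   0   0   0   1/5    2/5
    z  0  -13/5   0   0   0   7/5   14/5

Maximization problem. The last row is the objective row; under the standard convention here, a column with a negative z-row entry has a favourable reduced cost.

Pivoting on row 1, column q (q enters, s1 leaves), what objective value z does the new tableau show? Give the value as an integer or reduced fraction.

Minimum ratio for q: (44/5)/(32/5) = 11/8.
z changes by −(z-row coeff of q)·ratio = −(-13/5)·(11/8) = 143/40.
New z = 14/5 + (143/40) = 51/8.

51/8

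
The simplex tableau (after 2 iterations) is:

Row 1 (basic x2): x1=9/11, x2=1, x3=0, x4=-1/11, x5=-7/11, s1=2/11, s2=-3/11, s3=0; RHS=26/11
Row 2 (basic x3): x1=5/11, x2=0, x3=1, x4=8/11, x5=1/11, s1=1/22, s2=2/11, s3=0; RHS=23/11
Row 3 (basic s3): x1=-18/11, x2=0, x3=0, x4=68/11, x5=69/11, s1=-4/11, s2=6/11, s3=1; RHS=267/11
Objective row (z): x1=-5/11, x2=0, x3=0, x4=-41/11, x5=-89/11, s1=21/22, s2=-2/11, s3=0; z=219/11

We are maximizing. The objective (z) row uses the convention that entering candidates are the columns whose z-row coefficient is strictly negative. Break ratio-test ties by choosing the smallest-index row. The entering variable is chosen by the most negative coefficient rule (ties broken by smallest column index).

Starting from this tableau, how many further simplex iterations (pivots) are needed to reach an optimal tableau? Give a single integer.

2

pivot: x5 in, s3 out → z = 1178/23
pivot: x1 in, x3 out → z = 666/11
No improving column remains; optimal.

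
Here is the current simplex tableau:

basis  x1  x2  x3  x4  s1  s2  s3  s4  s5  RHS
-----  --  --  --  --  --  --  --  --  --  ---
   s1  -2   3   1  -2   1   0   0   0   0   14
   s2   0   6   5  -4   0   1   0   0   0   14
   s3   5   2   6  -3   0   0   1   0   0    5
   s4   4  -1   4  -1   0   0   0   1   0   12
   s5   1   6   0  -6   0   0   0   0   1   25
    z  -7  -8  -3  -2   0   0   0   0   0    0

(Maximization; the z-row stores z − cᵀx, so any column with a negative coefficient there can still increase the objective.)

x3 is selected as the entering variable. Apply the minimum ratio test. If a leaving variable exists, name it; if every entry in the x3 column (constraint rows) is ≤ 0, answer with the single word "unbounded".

Ratios: row 1 (s1): 14/1 = 14; row 2 (s2): 14/5 = 14/5; row 3 (s3): 5/6 = 5/6; row 4 (s4): 12/4 = 3; row 5 (s5): entry 0 ≤ 0, skip.
Minimum ratio is in the s3 row, so s3 leaves.

s3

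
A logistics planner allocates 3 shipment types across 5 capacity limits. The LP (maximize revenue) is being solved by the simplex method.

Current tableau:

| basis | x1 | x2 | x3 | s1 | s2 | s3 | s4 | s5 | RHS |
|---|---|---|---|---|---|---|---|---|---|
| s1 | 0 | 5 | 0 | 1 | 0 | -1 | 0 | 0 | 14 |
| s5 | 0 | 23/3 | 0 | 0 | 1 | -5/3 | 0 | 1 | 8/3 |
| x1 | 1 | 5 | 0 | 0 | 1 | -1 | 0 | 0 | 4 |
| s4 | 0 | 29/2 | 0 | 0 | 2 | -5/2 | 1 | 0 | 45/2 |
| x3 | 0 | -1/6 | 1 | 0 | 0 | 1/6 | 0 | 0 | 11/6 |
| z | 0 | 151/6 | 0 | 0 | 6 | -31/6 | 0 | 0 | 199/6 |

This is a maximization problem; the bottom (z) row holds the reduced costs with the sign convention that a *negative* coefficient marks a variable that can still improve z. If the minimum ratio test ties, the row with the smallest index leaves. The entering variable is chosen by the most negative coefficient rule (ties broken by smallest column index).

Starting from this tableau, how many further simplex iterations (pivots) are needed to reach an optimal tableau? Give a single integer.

pivot: s3 in, x3 out → z = 90
No improving column remains; optimal.

1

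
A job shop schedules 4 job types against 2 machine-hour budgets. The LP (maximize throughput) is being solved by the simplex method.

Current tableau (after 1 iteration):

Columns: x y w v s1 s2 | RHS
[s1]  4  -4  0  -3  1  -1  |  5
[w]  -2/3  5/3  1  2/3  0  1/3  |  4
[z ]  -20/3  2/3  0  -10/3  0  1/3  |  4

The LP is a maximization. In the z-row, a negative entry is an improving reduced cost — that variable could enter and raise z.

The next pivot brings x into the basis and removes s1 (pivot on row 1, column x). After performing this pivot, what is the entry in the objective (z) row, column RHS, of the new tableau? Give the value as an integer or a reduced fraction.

37/3

Pivot element is row 1, column x: 4.
Normalize row 1: new (row 1, RHS) = 5/4 = 5/4.
z-row ← z-row − (-20/3)·(new row 1): 4 − (-20/3)·(5/4) = 37/3.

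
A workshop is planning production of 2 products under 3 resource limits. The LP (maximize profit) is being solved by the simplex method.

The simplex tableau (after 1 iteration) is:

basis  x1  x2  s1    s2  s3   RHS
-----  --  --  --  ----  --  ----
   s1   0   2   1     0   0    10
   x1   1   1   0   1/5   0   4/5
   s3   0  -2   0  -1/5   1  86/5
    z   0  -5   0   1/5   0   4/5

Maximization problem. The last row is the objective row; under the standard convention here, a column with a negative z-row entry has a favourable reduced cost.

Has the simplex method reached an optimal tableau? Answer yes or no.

Column x2 has objective-row coefficient -5, which is negative; an improving pivot exists, so not yet optimal.

no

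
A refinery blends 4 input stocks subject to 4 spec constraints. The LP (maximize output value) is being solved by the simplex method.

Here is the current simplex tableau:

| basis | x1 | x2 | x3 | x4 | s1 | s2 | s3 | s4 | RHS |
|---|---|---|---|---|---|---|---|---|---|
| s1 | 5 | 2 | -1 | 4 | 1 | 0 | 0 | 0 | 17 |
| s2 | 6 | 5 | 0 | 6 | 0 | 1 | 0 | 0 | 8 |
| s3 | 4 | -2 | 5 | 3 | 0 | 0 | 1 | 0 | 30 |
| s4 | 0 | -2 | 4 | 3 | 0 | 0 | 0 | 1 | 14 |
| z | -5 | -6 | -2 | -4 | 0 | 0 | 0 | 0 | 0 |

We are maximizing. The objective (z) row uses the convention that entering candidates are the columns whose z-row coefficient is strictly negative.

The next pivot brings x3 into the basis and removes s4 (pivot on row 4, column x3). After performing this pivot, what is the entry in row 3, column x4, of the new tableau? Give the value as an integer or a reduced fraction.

-3/4

Pivot element is row 4, column x3: 4.
Normalize row 4: new (row 4, x4) = 3/4 = 3/4.
row 3 ← row 3 − 5·(new row 4): 3 − 5·(3/4) = -3/4.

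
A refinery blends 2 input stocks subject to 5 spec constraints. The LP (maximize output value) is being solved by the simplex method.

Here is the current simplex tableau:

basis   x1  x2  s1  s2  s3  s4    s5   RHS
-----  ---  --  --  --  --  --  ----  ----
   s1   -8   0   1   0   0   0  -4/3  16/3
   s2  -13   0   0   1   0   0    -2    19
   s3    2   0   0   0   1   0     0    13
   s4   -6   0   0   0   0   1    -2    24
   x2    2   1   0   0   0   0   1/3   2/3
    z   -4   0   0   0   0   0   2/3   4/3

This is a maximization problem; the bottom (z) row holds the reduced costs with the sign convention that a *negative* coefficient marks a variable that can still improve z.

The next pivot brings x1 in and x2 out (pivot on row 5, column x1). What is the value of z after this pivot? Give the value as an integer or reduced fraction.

Minimum ratio for x1: (2/3)/2 = 1/3.
z changes by −(z-row coeff of x1)·ratio = −(-4)·(1/3) = 4/3.
New z = 4/3 + (4/3) = 8/3.

8/3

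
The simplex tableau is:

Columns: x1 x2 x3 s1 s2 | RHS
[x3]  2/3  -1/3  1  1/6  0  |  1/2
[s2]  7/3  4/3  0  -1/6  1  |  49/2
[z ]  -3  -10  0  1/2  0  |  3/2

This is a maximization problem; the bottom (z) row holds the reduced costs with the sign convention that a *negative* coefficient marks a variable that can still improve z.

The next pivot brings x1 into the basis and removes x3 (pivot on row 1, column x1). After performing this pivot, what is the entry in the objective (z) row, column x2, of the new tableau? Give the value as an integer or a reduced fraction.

-23/2

Pivot element is row 1, column x1: 2/3.
Normalize row 1: new (row 1, x2) = (-1/3)/(2/3) = -1/2.
z-row ← z-row − (-3)·(new row 1): -10 − (-3)·(-1/2) = -23/2.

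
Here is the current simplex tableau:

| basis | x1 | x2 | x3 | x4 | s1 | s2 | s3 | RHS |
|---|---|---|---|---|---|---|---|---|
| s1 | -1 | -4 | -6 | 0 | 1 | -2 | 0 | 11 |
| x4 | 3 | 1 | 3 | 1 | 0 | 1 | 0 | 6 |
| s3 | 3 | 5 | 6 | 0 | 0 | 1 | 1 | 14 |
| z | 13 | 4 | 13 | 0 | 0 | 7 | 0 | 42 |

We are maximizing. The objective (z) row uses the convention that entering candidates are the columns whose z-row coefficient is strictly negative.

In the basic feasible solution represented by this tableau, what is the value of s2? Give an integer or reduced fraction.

s2 is nonbasic (not in the basis column), so its value in the current BFS is 0.

0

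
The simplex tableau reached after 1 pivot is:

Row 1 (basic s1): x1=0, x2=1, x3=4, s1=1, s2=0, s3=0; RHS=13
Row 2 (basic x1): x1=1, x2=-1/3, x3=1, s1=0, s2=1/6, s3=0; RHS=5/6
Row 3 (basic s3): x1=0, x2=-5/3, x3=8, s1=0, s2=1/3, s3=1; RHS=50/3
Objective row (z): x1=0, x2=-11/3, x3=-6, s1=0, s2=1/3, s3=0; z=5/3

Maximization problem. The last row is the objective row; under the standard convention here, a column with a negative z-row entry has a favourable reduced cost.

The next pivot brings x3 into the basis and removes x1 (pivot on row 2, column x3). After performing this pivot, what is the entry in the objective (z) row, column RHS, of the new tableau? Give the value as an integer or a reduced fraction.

20/3

Pivot element is row 2, column x3: 1.
Normalize row 2: new (row 2, RHS) = (5/6)/1 = 5/6.
z-row ← z-row − (-6)·(new row 2): 5/3 − (-6)·(5/6) = 20/3.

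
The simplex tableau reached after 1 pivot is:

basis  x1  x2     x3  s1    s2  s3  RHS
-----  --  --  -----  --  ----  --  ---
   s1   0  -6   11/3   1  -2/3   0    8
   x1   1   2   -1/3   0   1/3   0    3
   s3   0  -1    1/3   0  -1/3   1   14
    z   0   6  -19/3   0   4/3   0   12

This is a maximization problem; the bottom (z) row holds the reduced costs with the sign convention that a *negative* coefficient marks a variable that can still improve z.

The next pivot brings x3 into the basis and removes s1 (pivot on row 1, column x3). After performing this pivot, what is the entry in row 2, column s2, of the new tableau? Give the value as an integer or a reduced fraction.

3/11

Pivot element is row 1, column x3: 11/3.
Normalize row 1: new (row 1, s2) = (-2/3)/(11/3) = -2/11.
row 2 ← row 2 − (-1/3)·(new row 1): 1/3 − (-1/3)·(-2/11) = 3/11.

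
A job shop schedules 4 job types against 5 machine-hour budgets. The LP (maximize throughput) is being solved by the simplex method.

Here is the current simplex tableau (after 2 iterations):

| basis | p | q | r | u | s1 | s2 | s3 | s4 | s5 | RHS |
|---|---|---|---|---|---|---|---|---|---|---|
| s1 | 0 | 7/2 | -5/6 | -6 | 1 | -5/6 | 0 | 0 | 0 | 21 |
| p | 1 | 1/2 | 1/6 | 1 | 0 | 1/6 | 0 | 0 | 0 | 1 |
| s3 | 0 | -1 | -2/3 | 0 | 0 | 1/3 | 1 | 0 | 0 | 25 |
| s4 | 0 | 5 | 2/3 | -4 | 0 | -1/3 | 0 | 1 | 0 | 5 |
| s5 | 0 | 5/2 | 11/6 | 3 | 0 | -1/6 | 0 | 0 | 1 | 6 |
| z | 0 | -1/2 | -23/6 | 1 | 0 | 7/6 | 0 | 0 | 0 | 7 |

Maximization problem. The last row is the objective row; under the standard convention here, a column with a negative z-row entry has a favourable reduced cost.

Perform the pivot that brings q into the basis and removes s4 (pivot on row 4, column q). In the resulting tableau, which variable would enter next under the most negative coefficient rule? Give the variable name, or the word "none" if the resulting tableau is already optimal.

r

Pivot element 5. New z-row = old z-row − (-1/2)·(row 4/5).
Updated z-row coefficients: p: 0, q: 0, r: -113/30, u: 3/5, s1: 0, s2: 17/15, s3: 0, s4: 1/10, s5: 0.
The most negative is -113/30 in column r, so r would enter next.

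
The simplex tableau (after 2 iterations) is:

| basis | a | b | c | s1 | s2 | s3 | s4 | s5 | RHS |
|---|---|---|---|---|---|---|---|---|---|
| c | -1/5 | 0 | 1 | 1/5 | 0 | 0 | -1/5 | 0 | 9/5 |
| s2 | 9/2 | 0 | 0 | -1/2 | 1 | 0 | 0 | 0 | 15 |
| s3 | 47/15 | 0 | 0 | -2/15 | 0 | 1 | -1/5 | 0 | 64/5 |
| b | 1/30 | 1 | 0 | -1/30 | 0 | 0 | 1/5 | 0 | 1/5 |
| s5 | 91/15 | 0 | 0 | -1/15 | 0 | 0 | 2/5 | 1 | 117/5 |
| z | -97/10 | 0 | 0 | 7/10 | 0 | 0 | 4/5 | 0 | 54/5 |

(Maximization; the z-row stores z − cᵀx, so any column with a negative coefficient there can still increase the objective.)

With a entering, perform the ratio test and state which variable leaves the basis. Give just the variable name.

Ratios: row 1 (c): entry -1/5 ≤ 0, skip; row 2 (s2): 15/(9/2) = 10/3; row 3 (s3): (64/5)/(47/15) = 192/47; row 4 (b): (1/5)/(1/30) = 6; row 5 (s5): (117/5)/(91/15) = 27/7.
Minimum ratio 10/3 is in the s2 row, so s2 leaves.

s2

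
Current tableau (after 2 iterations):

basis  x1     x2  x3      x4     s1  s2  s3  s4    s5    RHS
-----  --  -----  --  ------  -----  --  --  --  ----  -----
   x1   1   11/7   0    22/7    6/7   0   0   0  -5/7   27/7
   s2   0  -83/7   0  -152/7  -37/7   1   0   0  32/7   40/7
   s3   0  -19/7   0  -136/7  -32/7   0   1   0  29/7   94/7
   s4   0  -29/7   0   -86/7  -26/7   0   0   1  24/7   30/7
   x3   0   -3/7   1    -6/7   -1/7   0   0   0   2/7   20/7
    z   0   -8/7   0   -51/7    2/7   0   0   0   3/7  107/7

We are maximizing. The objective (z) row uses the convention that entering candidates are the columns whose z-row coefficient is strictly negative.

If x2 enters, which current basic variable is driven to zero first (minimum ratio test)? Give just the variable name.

x1

Ratios: row 1 (x1): (27/7)/(11/7) = 27/11; row 2 (s2): entry -83/7 ≤ 0, skip; row 3 (s3): entry -19/7 ≤ 0, skip; row 4 (s4): entry -29/7 ≤ 0, skip; row 5 (x3): entry -3/7 ≤ 0, skip.
Minimum ratio 27/11 is in the x1 row, so x1 leaves.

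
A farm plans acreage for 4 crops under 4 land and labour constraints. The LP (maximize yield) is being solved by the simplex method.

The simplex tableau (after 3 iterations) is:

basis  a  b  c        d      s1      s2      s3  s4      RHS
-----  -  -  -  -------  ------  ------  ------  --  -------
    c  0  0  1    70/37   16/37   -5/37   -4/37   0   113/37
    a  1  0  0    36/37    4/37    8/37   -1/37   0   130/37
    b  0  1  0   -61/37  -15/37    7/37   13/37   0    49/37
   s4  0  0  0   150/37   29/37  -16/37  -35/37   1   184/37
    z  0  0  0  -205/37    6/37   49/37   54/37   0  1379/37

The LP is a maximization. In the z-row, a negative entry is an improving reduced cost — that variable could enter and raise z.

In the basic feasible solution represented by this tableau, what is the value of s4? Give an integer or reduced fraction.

s4 is basic (row 4); its value is the RHS of that row: 184/37.

184/37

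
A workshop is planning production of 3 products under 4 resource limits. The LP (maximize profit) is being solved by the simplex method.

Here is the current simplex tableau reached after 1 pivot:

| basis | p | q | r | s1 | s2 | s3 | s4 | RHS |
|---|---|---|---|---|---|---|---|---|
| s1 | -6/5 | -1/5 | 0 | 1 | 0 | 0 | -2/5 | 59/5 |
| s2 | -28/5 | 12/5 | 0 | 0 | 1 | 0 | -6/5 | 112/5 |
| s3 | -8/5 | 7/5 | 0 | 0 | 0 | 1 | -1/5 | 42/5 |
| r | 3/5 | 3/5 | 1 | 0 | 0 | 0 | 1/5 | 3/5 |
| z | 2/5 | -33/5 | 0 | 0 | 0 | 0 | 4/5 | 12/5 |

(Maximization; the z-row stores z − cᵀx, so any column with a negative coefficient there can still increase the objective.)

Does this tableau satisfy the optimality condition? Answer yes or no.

Column q has objective-row coefficient -33/5, which is negative; an improving pivot exists, so not yet optimal.

no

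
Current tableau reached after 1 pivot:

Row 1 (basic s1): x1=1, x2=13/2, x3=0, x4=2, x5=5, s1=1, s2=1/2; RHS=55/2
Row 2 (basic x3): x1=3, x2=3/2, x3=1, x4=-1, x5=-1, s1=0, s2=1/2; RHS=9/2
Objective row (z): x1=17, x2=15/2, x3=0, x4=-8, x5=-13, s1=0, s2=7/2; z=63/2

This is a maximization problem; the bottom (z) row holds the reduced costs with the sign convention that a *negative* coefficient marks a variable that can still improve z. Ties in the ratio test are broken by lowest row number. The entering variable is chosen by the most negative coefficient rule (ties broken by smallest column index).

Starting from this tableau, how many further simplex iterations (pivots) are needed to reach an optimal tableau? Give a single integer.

pivot: x5 in, s1 out → z = 103
pivot: x4 in, x5 out → z = 283/2
No improving column remains; optimal.

2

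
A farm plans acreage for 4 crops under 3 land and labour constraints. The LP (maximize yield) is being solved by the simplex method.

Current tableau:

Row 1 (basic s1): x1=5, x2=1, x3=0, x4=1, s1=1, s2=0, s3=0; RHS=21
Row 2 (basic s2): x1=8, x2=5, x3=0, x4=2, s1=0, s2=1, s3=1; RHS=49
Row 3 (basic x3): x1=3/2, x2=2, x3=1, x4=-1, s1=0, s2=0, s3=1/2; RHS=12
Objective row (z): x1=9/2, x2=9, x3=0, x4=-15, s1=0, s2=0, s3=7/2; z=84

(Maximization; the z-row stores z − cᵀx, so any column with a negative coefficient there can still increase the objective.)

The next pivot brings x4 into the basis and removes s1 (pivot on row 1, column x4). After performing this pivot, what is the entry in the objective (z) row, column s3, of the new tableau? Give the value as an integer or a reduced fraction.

Pivot element is row 1, column x4: 1.
Normalize row 1: new (row 1, s3) = 0/1 = 0.
z-row ← z-row − (-15)·(new row 1): 7/2 − (-15)·0 = 7/2.

7/2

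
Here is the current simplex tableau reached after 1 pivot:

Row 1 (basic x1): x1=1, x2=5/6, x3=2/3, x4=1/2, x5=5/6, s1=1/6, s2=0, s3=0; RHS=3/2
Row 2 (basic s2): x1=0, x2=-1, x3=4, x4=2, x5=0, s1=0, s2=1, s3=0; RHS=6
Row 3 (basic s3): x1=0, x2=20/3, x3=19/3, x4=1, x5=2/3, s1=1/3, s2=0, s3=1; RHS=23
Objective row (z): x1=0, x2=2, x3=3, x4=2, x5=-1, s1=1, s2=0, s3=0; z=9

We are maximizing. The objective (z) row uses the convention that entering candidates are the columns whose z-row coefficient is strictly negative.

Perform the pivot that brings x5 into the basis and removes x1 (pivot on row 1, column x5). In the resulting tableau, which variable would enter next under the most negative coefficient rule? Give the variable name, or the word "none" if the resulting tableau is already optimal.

Pivot element 5/6. New z-row = old z-row − (-1)·(row 1/(5/6)).
Updated z-row coefficients: x1: 6/5, x2: 3, x3: 19/5, x4: 13/5, x5: 0, s1: 6/5, s2: 0, s3: 0.
No coefficient is strictly negative; the tableau after this pivot is optimal.

none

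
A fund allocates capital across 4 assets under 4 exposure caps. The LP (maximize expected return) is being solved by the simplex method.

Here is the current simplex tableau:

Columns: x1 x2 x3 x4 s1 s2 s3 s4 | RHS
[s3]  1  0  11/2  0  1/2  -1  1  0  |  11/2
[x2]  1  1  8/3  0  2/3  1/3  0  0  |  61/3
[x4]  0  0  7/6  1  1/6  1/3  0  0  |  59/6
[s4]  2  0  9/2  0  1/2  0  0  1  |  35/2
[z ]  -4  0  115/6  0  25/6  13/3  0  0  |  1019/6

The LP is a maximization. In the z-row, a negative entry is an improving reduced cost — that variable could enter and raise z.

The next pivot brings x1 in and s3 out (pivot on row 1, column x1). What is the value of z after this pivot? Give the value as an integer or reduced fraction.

1151/6

Minimum ratio for x1: (11/2)/1 = 11/2.
z changes by −(z-row coeff of x1)·ratio = −(-4)·(11/2) = 22.
New z = 1019/6 + 22 = 1151/6.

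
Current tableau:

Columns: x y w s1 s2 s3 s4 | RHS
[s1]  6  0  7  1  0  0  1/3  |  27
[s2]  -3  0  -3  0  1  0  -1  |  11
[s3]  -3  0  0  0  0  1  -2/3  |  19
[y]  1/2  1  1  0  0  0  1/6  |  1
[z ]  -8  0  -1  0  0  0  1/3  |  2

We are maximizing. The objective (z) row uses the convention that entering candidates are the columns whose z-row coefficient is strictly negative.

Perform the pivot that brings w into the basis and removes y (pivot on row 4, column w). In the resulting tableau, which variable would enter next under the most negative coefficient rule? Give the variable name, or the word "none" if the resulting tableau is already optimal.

Pivot element 1. New z-row = old z-row − (-1)·(row 4/1).
Updated z-row coefficients: x: -15/2, y: 1, w: 0, s1: 0, s2: 0, s3: 0, s4: 1/2.
The most negative is -15/2 in column x, so x would enter next.

x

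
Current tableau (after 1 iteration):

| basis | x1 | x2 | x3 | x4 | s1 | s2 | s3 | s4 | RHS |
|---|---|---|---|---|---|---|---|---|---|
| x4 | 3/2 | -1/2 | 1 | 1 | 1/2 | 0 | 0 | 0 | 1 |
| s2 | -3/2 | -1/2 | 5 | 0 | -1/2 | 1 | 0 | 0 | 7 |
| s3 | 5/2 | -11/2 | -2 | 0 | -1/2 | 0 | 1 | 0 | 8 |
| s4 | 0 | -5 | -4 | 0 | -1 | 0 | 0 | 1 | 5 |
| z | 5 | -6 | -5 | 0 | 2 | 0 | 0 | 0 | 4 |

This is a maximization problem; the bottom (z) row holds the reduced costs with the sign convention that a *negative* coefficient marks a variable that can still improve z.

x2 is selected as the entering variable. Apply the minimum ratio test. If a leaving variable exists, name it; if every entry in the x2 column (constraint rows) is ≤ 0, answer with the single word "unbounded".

x2-column entries: row 1: -1/2, row 2: -1/2, row 3: -11/2, row 4: -5. All ≤ 0, so x2 can increase without bound; the LP is unbounded in this direction.

unbounded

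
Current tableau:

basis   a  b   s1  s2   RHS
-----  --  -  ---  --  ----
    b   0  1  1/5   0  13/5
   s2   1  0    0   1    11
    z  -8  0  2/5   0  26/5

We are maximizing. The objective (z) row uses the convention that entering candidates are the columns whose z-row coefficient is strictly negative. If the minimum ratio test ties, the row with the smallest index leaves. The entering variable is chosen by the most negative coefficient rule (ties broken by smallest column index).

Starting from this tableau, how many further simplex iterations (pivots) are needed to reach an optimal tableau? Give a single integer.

1

pivot: a in, s2 out → z = 466/5
No improving column remains; optimal.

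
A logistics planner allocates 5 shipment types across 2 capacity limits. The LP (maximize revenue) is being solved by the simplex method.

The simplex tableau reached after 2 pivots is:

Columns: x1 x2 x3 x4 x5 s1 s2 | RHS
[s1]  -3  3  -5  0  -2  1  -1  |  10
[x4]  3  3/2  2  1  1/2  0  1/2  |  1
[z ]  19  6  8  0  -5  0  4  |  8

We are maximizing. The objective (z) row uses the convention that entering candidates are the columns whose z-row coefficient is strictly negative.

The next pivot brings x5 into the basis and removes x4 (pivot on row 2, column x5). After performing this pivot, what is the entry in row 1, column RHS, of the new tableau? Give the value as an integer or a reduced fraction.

Pivot element is row 2, column x5: 1/2.
Normalize row 2: new (row 2, RHS) = 1/(1/2) = 2.
row 1 ← row 1 − (-2)·(new row 2): 10 − (-2)·2 = 14.

14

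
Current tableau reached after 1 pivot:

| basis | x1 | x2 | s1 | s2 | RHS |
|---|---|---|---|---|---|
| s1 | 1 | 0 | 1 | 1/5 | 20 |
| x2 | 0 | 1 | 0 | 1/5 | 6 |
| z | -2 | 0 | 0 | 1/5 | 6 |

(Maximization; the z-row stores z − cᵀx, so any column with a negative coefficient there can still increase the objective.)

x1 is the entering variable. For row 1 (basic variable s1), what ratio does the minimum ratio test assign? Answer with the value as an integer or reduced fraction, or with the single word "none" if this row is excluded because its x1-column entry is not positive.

20

Ratio = RHS / (x1 entry) = 20 / 1 = 20.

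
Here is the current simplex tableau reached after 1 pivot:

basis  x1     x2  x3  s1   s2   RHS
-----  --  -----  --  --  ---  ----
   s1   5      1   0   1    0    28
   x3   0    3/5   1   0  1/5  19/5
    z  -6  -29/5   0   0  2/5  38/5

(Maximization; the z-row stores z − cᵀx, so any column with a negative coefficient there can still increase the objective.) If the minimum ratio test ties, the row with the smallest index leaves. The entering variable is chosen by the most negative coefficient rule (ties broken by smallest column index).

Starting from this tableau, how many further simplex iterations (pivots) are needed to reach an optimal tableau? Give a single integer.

2

pivot: x1 in, s1 out → z = 206/5
pivot: x2 in, x3 out → z = 211/3
No improving column remains; optimal.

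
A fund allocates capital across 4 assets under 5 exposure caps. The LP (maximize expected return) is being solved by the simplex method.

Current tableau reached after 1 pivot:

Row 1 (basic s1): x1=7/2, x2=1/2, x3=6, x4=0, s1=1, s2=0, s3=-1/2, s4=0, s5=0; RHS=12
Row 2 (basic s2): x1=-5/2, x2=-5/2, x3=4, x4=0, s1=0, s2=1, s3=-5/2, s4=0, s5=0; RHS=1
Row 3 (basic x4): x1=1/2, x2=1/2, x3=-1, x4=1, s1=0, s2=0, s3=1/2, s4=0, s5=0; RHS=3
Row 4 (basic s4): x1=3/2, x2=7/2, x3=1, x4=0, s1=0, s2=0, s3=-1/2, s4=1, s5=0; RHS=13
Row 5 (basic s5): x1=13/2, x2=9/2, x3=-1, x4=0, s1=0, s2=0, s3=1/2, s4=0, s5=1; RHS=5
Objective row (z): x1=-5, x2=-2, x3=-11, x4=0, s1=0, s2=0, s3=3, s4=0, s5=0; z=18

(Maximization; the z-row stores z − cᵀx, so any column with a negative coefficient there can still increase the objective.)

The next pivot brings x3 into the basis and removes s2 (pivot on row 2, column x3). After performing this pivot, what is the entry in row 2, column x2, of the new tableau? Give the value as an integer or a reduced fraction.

-5/8

Pivot element is row 2, column x3: 4.
Normalize row 2: new (row 2, x2) = (-5/2)/4 = -5/8.
Row 2 is the pivot row, so the entry is -5/8.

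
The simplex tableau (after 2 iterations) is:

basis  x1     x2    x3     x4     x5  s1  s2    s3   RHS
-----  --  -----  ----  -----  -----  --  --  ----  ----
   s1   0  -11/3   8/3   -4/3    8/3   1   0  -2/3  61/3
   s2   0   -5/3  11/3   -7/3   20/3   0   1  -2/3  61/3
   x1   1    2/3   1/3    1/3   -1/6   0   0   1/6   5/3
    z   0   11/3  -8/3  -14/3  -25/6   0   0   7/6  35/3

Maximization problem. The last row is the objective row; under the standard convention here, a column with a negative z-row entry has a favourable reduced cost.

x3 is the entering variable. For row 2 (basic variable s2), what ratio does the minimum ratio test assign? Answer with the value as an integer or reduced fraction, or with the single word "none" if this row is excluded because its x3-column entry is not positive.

61/11

Ratio = RHS / (x3 entry) = (61/3) / (11/3) = 61/11.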